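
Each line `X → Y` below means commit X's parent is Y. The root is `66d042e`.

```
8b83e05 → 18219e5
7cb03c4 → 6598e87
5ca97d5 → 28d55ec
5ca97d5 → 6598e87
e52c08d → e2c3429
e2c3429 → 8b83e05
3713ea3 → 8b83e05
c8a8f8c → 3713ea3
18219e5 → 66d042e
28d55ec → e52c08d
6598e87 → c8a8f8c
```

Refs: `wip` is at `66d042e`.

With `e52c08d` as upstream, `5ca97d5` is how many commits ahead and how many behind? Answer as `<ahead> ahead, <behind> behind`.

Reachable from 5ca97d5: {18219e5, 28d55ec, 3713ea3, 5ca97d5, 6598e87, 66d042e, 8b83e05, c8a8f8c, e2c3429, e52c08d}.
Reachable from e52c08d: {18219e5, 66d042e, 8b83e05, e2c3429, e52c08d}.
Only in 5ca97d5's history (ahead): {28d55ec, 3713ea3, 5ca97d5, 6598e87, c8a8f8c} — 5.
Only in e52c08d's history (behind): {} — 0.

5 ahead, 0 behind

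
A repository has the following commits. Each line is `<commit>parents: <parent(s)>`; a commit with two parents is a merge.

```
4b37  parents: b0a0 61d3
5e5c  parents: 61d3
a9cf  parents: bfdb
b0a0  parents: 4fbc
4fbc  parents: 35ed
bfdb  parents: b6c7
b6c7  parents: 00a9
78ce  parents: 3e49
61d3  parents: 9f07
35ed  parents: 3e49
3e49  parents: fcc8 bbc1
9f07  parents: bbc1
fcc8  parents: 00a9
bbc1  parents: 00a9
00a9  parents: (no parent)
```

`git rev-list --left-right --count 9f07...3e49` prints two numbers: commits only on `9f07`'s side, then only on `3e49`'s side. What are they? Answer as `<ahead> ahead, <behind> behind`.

1 ahead, 2 behind

Reachable from 9f07: {00a9, 9f07, bbc1}.
Reachable from 3e49: {00a9, 3e49, bbc1, fcc8}.
Only in 9f07's history (ahead): {9f07} — 1.
Only in 3e49's history (behind): {3e49, fcc8} — 2.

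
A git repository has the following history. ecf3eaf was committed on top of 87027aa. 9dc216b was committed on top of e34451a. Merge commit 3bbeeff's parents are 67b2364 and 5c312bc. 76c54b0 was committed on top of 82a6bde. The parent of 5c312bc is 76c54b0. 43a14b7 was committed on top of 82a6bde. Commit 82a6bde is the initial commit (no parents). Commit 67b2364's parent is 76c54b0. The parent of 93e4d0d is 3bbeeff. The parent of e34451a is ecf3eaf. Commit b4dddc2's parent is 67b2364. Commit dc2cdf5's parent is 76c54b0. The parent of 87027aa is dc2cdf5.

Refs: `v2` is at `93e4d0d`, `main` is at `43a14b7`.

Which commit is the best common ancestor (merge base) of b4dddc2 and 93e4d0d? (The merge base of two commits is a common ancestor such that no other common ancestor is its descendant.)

67b2364

Ancestors of b4dddc2: {67b2364, 76c54b0, 82a6bde, b4dddc2}.
Ancestors of 93e4d0d: {3bbeeff, 5c312bc, 67b2364, 76c54b0, 82a6bde, 93e4d0d}.
Common ancestors: {67b2364, 76c54b0, 82a6bde}.
Among these, 67b2364 is not an ancestor of any other common ancestor — it is the merge base.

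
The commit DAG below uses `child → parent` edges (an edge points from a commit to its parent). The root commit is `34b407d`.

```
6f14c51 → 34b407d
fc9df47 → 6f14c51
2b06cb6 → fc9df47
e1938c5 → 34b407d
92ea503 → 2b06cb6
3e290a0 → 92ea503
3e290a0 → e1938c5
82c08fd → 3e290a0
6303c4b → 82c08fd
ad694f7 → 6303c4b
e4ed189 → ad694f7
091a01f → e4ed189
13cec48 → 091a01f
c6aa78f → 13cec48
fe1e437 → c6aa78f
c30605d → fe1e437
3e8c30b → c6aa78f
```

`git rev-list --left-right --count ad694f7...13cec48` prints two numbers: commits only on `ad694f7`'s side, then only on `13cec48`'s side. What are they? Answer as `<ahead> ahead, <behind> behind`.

0 ahead, 3 behind

Reachable from ad694f7: {2b06cb6, 34b407d, 3e290a0, 6303c4b, 6f14c51, 82c08fd, 92ea503, ad694f7, e1938c5, fc9df47}.
Reachable from 13cec48: {091a01f, 13cec48, 2b06cb6, 34b407d, 3e290a0, 6303c4b, 6f14c51, 82c08fd, 92ea503, ad694f7, e1938c5, e4ed189, fc9df47}.
Only in ad694f7's history (ahead): {} — 0.
Only in 13cec48's history (behind): {091a01f, 13cec48, e4ed189} — 3.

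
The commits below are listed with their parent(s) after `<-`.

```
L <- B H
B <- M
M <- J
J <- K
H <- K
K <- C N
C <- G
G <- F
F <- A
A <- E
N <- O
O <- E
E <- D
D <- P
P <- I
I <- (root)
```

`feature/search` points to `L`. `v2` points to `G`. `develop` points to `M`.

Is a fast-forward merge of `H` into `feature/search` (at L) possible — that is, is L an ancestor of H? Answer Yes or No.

No

A fast-forward from L to H is possible iff L is an ancestor of H.
Ancestors of H: {A, C, D, E, F, G, H, I, K, N, O, P}.
L is not among them, so fast-forward is not possible.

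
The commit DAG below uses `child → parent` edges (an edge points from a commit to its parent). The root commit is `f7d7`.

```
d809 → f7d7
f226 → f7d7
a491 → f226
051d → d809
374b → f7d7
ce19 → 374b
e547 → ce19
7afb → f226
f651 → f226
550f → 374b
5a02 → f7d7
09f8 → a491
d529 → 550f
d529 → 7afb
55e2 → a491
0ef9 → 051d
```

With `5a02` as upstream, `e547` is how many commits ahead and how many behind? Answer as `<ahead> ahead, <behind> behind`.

3 ahead, 1 behind

Reachable from e547: {374b, ce19, e547, f7d7}.
Reachable from 5a02: {5a02, f7d7}.
Only in e547's history (ahead): {374b, ce19, e547} — 3.
Only in 5a02's history (behind): {5a02} — 1.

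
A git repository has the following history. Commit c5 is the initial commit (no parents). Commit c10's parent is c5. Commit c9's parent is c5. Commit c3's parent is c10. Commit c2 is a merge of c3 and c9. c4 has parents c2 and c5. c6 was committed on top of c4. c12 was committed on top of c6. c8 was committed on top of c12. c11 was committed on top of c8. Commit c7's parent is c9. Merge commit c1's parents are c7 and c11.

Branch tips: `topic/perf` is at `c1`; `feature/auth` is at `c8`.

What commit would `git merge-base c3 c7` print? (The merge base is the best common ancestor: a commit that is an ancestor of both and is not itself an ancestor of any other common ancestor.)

c5

Ancestors of c3: {c10, c3, c5}.
Ancestors of c7: {c5, c7, c9}.
Common ancestors: {c5}.
The only common ancestor is c5, so it is the merge base.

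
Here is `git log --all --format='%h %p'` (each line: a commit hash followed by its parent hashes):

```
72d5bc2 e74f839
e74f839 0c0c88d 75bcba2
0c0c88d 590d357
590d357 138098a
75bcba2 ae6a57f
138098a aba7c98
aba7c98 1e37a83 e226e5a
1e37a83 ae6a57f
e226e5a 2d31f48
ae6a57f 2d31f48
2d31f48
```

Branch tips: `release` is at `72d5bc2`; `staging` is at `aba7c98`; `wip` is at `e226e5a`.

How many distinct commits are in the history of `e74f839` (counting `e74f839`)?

10

Walking parent pointers from e74f839: reachable set = {0c0c88d, 138098a, 1e37a83, 2d31f48, 590d357, 75bcba2, aba7c98, ae6a57f, e226e5a, e74f839}.
That is 10 commits.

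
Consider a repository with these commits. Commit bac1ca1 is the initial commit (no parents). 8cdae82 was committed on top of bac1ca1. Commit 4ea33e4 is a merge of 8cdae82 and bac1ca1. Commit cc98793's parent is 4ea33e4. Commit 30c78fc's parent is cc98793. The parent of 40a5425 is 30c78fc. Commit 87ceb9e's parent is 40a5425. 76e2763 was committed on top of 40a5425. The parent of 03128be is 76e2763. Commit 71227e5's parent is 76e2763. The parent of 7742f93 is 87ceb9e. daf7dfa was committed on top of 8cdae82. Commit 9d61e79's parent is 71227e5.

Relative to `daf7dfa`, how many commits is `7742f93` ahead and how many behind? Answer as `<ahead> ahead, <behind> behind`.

6 ahead, 1 behind

Reachable from 7742f93: {30c78fc, 40a5425, 4ea33e4, 7742f93, 87ceb9e, 8cdae82, bac1ca1, cc98793}.
Reachable from daf7dfa: {8cdae82, bac1ca1, daf7dfa}.
Only in 7742f93's history (ahead): {30c78fc, 40a5425, 4ea33e4, 7742f93, 87ceb9e, cc98793} — 6.
Only in daf7dfa's history (behind): {daf7dfa} — 1.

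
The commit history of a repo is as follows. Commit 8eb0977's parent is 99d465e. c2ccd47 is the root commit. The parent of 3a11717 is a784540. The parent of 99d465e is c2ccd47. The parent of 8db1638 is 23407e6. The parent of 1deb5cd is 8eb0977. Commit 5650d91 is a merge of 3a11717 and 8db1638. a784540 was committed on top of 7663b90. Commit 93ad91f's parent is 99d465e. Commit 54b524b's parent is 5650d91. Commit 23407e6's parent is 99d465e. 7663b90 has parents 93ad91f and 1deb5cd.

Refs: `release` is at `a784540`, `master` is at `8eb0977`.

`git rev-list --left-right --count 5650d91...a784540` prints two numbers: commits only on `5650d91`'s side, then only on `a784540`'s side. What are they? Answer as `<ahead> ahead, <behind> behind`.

Reachable from 5650d91: {1deb5cd, 23407e6, 3a11717, 5650d91, 7663b90, 8db1638, 8eb0977, 93ad91f, 99d465e, a784540, c2ccd47}.
Reachable from a784540: {1deb5cd, 7663b90, 8eb0977, 93ad91f, 99d465e, a784540, c2ccd47}.
Only in 5650d91's history (ahead): {23407e6, 3a11717, 5650d91, 8db1638} — 4.
Only in a784540's history (behind): {} — 0.

4 ahead, 0 behind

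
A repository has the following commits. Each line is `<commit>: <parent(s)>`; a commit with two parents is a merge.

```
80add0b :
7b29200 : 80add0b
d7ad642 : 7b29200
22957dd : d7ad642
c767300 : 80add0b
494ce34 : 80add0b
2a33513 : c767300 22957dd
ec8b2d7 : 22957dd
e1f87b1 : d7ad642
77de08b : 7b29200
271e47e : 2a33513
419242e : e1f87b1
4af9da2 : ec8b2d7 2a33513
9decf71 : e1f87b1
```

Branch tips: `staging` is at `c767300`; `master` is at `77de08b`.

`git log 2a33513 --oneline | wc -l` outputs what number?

Walking parent pointers from 2a33513: reachable set = {22957dd, 2a33513, 7b29200, 80add0b, c767300, d7ad642}.
That is 6 commits.

6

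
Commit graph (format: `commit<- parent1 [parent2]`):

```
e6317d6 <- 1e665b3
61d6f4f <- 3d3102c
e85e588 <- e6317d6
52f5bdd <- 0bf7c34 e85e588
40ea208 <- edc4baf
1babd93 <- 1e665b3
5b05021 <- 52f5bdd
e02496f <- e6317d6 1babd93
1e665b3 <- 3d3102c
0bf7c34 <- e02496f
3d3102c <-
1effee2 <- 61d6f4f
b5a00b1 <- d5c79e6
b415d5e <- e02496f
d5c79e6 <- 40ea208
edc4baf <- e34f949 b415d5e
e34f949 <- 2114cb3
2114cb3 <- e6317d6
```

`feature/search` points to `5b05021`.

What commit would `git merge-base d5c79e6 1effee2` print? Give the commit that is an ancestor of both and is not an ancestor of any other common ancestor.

Ancestors of d5c79e6: {1babd93, 1e665b3, 2114cb3, 3d3102c, 40ea208, b415d5e, d5c79e6, e02496f, e34f949, e6317d6, edc4baf}.
Ancestors of 1effee2: {1effee2, 3d3102c, 61d6f4f}.
Common ancestors: {3d3102c}.
The only common ancestor is 3d3102c, so it is the merge base.

3d3102c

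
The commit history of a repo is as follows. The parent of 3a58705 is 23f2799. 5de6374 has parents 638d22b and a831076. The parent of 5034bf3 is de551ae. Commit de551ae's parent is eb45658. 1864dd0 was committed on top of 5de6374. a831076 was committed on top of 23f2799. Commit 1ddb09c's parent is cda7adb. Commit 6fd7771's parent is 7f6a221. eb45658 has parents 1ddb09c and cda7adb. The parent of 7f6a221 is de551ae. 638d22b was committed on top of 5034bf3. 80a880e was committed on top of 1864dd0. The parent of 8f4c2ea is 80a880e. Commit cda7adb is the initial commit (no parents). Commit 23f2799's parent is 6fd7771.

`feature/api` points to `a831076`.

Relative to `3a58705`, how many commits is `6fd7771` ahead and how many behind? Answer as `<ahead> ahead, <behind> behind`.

0 ahead, 2 behind

Reachable from 6fd7771: {1ddb09c, 6fd7771, 7f6a221, cda7adb, de551ae, eb45658}.
Reachable from 3a58705: {1ddb09c, 23f2799, 3a58705, 6fd7771, 7f6a221, cda7adb, de551ae, eb45658}.
Only in 6fd7771's history (ahead): {} — 0.
Only in 3a58705's history (behind): {23f2799, 3a58705} — 2.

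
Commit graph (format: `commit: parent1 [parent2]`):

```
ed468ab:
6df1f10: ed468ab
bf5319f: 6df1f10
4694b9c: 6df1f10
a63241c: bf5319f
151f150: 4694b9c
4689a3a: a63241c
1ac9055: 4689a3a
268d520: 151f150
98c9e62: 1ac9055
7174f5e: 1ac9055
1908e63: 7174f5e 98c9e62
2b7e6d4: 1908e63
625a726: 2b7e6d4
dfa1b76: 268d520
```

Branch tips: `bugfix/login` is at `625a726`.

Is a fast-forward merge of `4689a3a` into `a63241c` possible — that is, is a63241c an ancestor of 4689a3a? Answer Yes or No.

Yes

A fast-forward from a63241c to 4689a3a is possible iff a63241c is an ancestor of 4689a3a.
Ancestors of 4689a3a: {4689a3a, 6df1f10, a63241c, bf5319f, ed468ab}.
a63241c is among them, so fast-forward is possible.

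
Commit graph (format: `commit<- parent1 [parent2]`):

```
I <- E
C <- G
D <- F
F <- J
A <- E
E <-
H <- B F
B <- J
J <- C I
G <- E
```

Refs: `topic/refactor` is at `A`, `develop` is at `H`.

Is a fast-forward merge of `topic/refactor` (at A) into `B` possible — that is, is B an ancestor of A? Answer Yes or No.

A fast-forward from B to A is possible iff B is an ancestor of A.
Ancestors of A: {A, E}.
B is not among them, so fast-forward is not possible.

No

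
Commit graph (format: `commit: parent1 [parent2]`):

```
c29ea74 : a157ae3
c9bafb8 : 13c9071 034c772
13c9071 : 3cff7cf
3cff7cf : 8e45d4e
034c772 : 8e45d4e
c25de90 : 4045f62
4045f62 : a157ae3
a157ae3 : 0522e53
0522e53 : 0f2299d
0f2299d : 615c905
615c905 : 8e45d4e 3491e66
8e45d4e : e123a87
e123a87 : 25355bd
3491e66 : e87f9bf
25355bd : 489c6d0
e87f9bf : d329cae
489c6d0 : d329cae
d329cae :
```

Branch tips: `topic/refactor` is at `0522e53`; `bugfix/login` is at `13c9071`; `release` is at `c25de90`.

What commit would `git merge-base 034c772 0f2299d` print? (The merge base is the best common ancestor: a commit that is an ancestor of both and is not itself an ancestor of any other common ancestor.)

8e45d4e

Ancestors of 034c772: {034c772, 25355bd, 489c6d0, 8e45d4e, d329cae, e123a87}.
Ancestors of 0f2299d: {0f2299d, 25355bd, 3491e66, 489c6d0, 615c905, 8e45d4e, d329cae, e123a87, e87f9bf}.
Common ancestors: {25355bd, 489c6d0, 8e45d4e, d329cae, e123a87}.
Among these, 8e45d4e is not an ancestor of any other common ancestor — it is the merge base.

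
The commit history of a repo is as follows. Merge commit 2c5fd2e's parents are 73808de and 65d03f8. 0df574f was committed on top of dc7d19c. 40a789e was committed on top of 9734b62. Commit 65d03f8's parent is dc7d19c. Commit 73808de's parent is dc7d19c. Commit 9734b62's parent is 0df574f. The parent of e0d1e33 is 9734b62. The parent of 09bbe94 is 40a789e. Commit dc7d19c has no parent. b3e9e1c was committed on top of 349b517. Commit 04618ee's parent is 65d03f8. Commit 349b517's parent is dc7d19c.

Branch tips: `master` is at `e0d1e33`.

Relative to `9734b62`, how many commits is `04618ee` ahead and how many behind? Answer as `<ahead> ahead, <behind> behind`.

2 ahead, 2 behind

Reachable from 04618ee: {04618ee, 65d03f8, dc7d19c}.
Reachable from 9734b62: {0df574f, 9734b62, dc7d19c}.
Only in 04618ee's history (ahead): {04618ee, 65d03f8} — 2.
Only in 9734b62's history (behind): {0df574f, 9734b62} — 2.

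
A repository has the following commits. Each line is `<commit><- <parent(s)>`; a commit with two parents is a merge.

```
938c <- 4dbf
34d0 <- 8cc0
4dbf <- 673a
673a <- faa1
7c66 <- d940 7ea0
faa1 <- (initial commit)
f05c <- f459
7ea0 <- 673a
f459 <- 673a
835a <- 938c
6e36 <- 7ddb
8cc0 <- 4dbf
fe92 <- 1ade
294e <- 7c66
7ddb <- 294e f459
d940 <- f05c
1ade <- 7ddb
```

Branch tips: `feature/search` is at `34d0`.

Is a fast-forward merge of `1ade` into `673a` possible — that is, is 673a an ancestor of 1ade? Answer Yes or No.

A fast-forward from 673a to 1ade is possible iff 673a is an ancestor of 1ade.
Ancestors of 1ade: {1ade, 294e, 673a, 7c66, 7ddb, 7ea0, d940, f05c, f459, faa1}.
673a is among them, so fast-forward is possible.

Yes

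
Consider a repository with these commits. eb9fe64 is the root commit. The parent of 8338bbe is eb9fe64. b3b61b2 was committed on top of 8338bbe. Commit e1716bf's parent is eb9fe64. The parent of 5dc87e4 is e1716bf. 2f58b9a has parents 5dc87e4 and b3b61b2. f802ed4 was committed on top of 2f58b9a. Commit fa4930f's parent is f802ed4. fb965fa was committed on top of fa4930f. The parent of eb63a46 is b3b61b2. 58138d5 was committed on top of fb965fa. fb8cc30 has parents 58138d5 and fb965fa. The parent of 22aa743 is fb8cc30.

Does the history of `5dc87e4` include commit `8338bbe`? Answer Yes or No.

Ancestors of 5dc87e4: {5dc87e4, e1716bf, eb9fe64}.
8338bbe is not in that set, so it is not an ancestor of 5dc87e4.

No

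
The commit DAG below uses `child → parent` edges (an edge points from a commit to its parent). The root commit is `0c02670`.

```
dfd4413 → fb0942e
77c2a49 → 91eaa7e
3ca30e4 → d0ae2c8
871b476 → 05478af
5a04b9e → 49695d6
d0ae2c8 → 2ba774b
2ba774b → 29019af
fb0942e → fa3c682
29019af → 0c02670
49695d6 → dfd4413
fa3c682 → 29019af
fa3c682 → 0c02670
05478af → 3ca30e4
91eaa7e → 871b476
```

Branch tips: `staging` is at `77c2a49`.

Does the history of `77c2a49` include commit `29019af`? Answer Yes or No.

Ancestors of 77c2a49 (commits reachable by following parents): {05478af, 0c02670, 29019af, 2ba774b, 3ca30e4, 77c2a49, 871b476, 91eaa7e, d0ae2c8}.
29019af is in that set, so it is an ancestor of 77c2a49.

Yes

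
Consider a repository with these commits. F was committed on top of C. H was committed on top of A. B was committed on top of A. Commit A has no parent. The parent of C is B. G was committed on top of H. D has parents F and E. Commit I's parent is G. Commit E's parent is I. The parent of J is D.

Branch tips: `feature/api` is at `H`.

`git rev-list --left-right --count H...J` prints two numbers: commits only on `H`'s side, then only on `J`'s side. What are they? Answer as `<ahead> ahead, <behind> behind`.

Reachable from H: {A, H}.
Reachable from J: {A, B, C, D, E, F, G, H, I, J}.
Only in H's history (ahead): {} — 0.
Only in J's history (behind): {B, C, D, E, F, G, I, J} — 8.

0 ahead, 8 behind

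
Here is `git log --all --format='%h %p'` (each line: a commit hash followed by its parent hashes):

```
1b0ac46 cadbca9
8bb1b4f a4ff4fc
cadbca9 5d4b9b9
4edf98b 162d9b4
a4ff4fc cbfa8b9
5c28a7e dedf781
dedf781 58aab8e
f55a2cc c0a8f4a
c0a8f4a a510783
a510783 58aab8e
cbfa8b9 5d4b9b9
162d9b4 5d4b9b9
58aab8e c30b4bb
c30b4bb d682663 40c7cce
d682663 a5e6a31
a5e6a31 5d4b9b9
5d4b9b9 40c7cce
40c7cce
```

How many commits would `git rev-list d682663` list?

4

Walking parent pointers from d682663: reachable set = {40c7cce, 5d4b9b9, a5e6a31, d682663}.
That is 4 commits.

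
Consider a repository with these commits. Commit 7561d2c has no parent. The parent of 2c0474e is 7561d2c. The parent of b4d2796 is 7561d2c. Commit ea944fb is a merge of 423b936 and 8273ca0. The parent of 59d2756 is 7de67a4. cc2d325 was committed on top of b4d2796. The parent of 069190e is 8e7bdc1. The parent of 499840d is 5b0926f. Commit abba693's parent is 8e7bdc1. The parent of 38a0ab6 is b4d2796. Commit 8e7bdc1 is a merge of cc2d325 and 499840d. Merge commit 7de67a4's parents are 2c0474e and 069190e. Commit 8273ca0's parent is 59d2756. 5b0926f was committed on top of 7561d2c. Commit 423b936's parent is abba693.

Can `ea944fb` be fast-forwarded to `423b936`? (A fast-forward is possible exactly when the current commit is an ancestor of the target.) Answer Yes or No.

No

A fast-forward from ea944fb to 423b936 is possible iff ea944fb is an ancestor of 423b936.
Ancestors of 423b936: {423b936, 499840d, 5b0926f, 7561d2c, 8e7bdc1, abba693, b4d2796, cc2d325}.
ea944fb is not among them, so fast-forward is not possible.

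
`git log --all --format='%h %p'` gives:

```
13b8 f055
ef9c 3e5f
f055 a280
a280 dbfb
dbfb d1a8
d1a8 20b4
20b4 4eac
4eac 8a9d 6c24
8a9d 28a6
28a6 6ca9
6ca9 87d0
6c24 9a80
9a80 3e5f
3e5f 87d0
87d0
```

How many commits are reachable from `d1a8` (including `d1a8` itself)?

10

Walking parent pointers from d1a8: reachable set = {20b4, 28a6, 3e5f, 4eac, 6c24, 6ca9, 87d0, 8a9d, 9a80, d1a8}.
That is 10 commits.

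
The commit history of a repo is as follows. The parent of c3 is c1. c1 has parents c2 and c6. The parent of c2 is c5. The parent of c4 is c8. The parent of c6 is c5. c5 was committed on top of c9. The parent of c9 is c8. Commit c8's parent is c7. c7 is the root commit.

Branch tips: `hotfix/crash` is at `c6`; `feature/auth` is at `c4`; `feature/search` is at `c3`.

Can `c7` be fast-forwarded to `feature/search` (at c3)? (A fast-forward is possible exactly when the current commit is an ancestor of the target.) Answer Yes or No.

A fast-forward from c7 to c3 is possible iff c7 is an ancestor of c3.
Ancestors of c3: {c1, c2, c3, c5, c6, c7, c8, c9}.
c7 is among them, so fast-forward is possible.

Yes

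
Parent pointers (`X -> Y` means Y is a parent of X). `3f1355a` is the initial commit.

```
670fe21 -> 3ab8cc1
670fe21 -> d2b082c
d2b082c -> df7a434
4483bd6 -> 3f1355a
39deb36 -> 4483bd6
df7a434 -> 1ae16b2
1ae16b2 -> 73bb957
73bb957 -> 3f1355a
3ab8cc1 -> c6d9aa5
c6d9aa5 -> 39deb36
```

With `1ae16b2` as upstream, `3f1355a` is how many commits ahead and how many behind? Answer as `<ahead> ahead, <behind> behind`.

Reachable from 3f1355a: {3f1355a}.
Reachable from 1ae16b2: {1ae16b2, 3f1355a, 73bb957}.
Only in 3f1355a's history (ahead): {} — 0.
Only in 1ae16b2's history (behind): {1ae16b2, 73bb957} — 2.

0 ahead, 2 behind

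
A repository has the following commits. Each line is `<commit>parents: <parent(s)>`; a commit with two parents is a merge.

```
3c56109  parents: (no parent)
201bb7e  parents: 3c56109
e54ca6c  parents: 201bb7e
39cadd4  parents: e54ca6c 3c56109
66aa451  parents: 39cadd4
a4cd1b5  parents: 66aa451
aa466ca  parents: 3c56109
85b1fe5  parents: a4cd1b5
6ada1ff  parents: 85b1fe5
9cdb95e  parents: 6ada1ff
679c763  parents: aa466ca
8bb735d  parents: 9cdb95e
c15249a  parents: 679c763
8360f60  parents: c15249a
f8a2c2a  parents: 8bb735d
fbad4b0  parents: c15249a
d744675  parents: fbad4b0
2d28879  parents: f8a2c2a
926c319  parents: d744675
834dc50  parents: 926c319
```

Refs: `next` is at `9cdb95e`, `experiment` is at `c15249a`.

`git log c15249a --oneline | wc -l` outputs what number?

Walking parent pointers from c15249a: reachable set = {3c56109, 679c763, aa466ca, c15249a}.
That is 4 commits.

4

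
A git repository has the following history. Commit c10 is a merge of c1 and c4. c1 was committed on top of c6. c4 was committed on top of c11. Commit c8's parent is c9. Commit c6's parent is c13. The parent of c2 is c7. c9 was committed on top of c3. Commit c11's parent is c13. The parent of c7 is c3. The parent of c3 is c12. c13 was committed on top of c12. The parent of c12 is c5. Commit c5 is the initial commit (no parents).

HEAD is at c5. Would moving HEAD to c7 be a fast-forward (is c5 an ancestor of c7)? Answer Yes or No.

Yes

A fast-forward from c5 to c7 is possible iff c5 is an ancestor of c7.
Ancestors of c7: {c12, c3, c5, c7}.
c5 is among them, so fast-forward is possible.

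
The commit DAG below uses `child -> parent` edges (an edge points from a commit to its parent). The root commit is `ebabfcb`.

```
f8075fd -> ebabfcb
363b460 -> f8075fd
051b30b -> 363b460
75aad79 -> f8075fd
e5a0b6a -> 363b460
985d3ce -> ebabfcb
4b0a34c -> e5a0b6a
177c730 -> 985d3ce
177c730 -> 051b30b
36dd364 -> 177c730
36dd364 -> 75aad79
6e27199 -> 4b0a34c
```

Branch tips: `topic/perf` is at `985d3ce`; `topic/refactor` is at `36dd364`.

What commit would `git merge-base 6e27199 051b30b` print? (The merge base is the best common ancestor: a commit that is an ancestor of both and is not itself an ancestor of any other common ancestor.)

363b460

Ancestors of 6e27199: {363b460, 4b0a34c, 6e27199, e5a0b6a, ebabfcb, f8075fd}.
Ancestors of 051b30b: {051b30b, 363b460, ebabfcb, f8075fd}.
Common ancestors: {363b460, ebabfcb, f8075fd}.
Among these, 363b460 is not an ancestor of any other common ancestor — it is the merge base.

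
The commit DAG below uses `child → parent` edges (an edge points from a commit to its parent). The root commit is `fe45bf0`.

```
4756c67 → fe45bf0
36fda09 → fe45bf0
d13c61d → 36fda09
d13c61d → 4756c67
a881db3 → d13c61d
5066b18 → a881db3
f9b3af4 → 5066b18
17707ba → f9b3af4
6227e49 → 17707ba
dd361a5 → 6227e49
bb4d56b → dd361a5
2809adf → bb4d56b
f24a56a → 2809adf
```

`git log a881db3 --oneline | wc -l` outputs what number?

5

Walking parent pointers from a881db3: reachable set = {36fda09, 4756c67, a881db3, d13c61d, fe45bf0}.
That is 5 commits.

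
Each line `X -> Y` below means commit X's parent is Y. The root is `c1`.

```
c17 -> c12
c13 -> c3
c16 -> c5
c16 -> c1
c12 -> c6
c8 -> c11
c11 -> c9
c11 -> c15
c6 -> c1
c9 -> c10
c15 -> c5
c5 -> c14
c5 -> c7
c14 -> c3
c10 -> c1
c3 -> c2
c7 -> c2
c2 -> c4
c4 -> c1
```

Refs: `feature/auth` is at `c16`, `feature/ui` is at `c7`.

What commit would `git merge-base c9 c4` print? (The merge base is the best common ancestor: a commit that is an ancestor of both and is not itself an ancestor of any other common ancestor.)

Ancestors of c9: {c1, c10, c9}.
Ancestors of c4: {c1, c4}.
Common ancestors: {c1}.
The only common ancestor is c1, so it is the merge base.

c1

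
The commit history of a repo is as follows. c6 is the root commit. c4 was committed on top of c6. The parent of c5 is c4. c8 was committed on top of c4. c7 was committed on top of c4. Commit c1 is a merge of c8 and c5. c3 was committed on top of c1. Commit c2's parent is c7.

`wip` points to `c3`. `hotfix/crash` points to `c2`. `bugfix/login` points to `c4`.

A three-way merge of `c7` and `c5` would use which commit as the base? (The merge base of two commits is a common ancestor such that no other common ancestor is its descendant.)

c4

Ancestors of c7: {c4, c6, c7}.
Ancestors of c5: {c4, c5, c6}.
Common ancestors: {c4, c6}.
Among these, c4 is not an ancestor of any other common ancestor — it is the merge base.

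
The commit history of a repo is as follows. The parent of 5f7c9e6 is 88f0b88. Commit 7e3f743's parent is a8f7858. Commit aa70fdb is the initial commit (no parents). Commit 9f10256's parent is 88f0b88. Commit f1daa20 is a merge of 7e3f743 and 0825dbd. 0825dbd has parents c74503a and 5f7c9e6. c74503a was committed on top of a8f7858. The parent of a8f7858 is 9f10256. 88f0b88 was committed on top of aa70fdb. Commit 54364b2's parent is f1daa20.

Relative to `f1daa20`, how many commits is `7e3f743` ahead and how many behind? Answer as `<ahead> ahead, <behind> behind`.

0 ahead, 4 behind

Reachable from 7e3f743: {7e3f743, 88f0b88, 9f10256, a8f7858, aa70fdb}.
Reachable from f1daa20: {0825dbd, 5f7c9e6, 7e3f743, 88f0b88, 9f10256, a8f7858, aa70fdb, c74503a, f1daa20}.
Only in 7e3f743's history (ahead): {} — 0.
Only in f1daa20's history (behind): {0825dbd, 5f7c9e6, c74503a, f1daa20} — 4.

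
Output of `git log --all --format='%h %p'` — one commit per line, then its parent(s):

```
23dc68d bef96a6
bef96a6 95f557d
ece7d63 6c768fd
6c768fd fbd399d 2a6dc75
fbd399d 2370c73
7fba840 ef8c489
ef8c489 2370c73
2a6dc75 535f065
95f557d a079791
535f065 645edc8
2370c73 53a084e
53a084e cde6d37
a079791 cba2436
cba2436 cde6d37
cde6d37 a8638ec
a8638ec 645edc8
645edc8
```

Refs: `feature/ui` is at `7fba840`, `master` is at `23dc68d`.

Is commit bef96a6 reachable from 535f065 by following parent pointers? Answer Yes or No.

No

Ancestors of 535f065: {535f065, 645edc8}.
bef96a6 is not in that set, so it is not an ancestor of 535f065.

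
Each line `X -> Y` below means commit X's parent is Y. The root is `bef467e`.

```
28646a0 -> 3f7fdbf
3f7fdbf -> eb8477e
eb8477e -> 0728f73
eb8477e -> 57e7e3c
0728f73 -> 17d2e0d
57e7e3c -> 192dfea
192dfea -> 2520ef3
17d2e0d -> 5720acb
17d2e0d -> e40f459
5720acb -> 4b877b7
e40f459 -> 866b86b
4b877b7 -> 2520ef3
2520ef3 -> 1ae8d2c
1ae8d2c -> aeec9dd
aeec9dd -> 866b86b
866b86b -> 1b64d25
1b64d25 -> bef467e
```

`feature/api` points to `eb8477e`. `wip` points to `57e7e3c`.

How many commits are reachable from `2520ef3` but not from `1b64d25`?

Reachable from 2520ef3: {1ae8d2c, 1b64d25, 2520ef3, 866b86b, aeec9dd, bef467e}.
Reachable from 1b64d25: {1b64d25, bef467e}.
In 2520ef3's history but not 1b64d25's: {1ae8d2c, 2520ef3, 866b86b, aeec9dd} — 4 commits.

4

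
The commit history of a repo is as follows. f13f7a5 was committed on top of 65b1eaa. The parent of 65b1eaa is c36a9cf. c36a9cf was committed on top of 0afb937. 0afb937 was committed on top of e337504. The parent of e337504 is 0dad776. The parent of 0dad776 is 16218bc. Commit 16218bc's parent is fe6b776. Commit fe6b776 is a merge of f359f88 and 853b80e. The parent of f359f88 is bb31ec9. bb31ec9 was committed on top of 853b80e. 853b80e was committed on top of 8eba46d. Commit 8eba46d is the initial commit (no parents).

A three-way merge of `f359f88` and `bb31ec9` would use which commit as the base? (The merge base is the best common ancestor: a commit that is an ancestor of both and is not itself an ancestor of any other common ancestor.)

Ancestors of f359f88: {853b80e, 8eba46d, bb31ec9, f359f88}.
Ancestors of bb31ec9: {853b80e, 8eba46d, bb31ec9}.
Common ancestors: {853b80e, 8eba46d, bb31ec9}.
Among these, bb31ec9 is not an ancestor of any other common ancestor — it is the merge base.

bb31ec9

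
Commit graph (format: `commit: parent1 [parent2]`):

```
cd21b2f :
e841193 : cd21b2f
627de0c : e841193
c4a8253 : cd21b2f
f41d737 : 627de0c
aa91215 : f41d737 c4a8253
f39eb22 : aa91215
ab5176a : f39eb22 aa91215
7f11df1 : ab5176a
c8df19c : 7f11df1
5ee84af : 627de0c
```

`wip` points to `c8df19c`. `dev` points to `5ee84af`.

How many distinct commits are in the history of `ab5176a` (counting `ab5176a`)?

8

Walking parent pointers from ab5176a: reachable set = {627de0c, aa91215, ab5176a, c4a8253, cd21b2f, e841193, f39eb22, f41d737}.
That is 8 commits.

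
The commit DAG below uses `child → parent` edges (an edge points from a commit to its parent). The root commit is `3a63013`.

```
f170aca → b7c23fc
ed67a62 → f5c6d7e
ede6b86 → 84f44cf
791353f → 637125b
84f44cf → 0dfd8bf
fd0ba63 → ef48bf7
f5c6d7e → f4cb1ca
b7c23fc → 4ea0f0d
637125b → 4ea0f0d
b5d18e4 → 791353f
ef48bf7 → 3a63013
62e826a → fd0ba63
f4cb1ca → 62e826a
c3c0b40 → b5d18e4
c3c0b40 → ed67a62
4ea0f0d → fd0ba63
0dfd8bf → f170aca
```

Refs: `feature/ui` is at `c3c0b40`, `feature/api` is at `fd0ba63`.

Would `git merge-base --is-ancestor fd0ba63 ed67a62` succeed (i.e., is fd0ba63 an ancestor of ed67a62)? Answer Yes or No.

Ancestors of ed67a62 (commits reachable by following parents): {3a63013, 62e826a, ed67a62, ef48bf7, f4cb1ca, f5c6d7e, fd0ba63}.
fd0ba63 is in that set, so it is an ancestor of ed67a62.

Yes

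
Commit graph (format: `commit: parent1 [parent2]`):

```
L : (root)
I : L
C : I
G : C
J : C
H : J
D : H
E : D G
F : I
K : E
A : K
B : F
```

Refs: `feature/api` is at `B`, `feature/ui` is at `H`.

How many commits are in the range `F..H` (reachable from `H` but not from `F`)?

3

Reachable from H: {C, H, I, J, L}.
Reachable from F: {F, I, L}.
In H's history but not F's: {C, H, J} — 3 commits.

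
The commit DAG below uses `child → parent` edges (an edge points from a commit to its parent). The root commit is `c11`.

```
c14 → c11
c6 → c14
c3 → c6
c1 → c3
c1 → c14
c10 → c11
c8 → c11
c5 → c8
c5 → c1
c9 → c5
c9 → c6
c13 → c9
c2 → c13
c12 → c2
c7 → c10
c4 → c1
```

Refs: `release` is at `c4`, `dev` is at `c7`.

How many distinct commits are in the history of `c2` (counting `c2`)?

Walking parent pointers from c2: reachable set = {c1, c11, c13, c14, c2, c3, c5, c6, c8, c9}.
That is 10 commits.

10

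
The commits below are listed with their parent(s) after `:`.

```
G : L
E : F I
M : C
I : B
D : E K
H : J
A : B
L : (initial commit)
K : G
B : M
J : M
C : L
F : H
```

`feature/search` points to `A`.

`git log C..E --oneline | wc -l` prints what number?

Reachable from E: {B, C, E, F, H, I, J, L, M}.
Reachable from C: {C, L}.
In E's history but not C's: {B, E, F, H, I, J, M} — 7 commits.

7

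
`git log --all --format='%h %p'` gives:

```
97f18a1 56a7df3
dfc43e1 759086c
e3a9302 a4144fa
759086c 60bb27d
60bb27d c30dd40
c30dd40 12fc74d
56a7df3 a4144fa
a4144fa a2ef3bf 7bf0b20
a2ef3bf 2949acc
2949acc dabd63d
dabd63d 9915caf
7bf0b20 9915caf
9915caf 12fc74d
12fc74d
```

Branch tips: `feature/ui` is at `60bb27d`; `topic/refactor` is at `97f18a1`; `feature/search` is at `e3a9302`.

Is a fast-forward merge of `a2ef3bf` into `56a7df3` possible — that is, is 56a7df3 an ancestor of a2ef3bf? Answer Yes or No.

No

A fast-forward from 56a7df3 to a2ef3bf is possible iff 56a7df3 is an ancestor of a2ef3bf.
Ancestors of a2ef3bf: {12fc74d, 2949acc, 9915caf, a2ef3bf, dabd63d}.
56a7df3 is not among them, so fast-forward is not possible.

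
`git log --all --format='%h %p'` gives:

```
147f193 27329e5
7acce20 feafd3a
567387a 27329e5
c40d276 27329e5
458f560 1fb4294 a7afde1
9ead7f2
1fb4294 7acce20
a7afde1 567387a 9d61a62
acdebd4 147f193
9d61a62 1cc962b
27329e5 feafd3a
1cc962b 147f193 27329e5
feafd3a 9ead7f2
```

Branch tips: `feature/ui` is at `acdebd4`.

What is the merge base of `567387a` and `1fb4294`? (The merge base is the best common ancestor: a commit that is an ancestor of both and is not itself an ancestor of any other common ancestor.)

Ancestors of 567387a: {27329e5, 567387a, 9ead7f2, feafd3a}.
Ancestors of 1fb4294: {1fb4294, 7acce20, 9ead7f2, feafd3a}.
Common ancestors: {9ead7f2, feafd3a}.
Among these, feafd3a is not an ancestor of any other common ancestor — it is the merge base.

feafd3a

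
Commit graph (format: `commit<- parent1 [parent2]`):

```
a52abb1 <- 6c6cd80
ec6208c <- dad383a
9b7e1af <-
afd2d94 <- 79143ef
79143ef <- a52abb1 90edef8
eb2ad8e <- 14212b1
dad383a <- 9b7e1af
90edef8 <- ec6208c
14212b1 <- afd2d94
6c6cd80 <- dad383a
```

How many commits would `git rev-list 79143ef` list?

Walking parent pointers from 79143ef: reachable set = {6c6cd80, 79143ef, 90edef8, 9b7e1af, a52abb1, dad383a, ec6208c}.
That is 7 commits.

7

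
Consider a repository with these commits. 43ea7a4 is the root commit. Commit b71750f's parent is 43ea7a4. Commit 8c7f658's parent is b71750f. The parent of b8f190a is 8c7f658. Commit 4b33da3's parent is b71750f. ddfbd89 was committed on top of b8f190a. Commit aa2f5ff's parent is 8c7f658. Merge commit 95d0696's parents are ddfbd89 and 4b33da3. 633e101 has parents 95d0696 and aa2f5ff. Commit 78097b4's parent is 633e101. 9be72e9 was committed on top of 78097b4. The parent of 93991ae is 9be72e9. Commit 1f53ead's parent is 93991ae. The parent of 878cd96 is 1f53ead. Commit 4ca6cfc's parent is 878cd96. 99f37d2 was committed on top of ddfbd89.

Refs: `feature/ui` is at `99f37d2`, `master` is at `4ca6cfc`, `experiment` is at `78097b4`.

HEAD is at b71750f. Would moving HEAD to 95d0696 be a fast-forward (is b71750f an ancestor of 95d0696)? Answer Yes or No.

Yes

A fast-forward from b71750f to 95d0696 is possible iff b71750f is an ancestor of 95d0696.
Ancestors of 95d0696: {43ea7a4, 4b33da3, 8c7f658, 95d0696, b71750f, b8f190a, ddfbd89}.
b71750f is among them, so fast-forward is possible.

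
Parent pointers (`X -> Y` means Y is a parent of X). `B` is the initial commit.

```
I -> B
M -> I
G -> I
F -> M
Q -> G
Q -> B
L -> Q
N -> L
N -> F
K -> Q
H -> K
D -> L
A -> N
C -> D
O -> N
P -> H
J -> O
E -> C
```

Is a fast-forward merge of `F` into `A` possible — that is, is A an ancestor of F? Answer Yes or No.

A fast-forward from A to F is possible iff A is an ancestor of F.
Ancestors of F: {B, F, I, M}.
A is not among them, so fast-forward is not possible.

No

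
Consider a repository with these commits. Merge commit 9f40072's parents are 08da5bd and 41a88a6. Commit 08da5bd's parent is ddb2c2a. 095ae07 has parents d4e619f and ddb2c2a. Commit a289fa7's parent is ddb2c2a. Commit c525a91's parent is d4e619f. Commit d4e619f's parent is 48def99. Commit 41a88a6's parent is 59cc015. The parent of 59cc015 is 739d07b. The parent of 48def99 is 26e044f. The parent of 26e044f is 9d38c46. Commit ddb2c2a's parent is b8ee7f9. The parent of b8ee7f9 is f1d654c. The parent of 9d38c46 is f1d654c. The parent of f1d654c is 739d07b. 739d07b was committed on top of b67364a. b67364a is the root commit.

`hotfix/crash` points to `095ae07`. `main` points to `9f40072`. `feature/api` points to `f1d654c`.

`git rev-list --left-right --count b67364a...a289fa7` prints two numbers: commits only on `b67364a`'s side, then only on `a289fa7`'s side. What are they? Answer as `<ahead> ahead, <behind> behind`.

0 ahead, 5 behind

Reachable from b67364a: {b67364a}.
Reachable from a289fa7: {739d07b, a289fa7, b67364a, b8ee7f9, ddb2c2a, f1d654c}.
Only in b67364a's history (ahead): {} — 0.
Only in a289fa7's history (behind): {739d07b, a289fa7, b8ee7f9, ddb2c2a, f1d654c} — 5.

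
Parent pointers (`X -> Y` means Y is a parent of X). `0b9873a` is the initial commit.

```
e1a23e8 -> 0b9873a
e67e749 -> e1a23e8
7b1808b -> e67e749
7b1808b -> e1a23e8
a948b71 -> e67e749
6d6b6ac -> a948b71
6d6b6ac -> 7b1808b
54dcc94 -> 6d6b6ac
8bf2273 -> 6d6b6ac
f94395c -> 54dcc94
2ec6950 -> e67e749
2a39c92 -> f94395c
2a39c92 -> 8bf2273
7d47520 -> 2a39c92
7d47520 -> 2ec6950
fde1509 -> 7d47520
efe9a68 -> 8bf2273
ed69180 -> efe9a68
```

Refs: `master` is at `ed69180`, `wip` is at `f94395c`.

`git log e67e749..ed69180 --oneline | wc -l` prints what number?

Reachable from ed69180: {0b9873a, 6d6b6ac, 7b1808b, 8bf2273, a948b71, e1a23e8, e67e749, ed69180, efe9a68}.
Reachable from e67e749: {0b9873a, e1a23e8, e67e749}.
In ed69180's history but not e67e749's: {6d6b6ac, 7b1808b, 8bf2273, a948b71, ed69180, efe9a68} — 6 commits.

6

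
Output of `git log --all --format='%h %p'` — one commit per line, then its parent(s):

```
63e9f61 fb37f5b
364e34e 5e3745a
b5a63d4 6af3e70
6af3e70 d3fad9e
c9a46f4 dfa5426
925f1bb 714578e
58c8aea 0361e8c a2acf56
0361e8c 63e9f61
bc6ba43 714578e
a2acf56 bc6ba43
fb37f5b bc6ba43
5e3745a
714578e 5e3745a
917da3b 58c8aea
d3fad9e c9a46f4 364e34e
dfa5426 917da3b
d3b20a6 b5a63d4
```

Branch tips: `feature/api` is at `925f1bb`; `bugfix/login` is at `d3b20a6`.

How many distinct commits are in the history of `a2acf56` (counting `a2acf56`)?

4

Walking parent pointers from a2acf56: reachable set = {5e3745a, 714578e, a2acf56, bc6ba43}.
That is 4 commits.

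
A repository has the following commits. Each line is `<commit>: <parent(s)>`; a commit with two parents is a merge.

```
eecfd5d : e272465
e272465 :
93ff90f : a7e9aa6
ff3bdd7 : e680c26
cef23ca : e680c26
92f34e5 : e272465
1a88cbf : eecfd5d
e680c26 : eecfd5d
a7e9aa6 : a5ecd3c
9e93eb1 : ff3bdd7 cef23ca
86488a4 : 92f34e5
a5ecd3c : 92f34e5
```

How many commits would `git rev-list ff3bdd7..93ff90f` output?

Reachable from 93ff90f: {92f34e5, 93ff90f, a5ecd3c, a7e9aa6, e272465}.
Reachable from ff3bdd7: {e272465, e680c26, eecfd5d, ff3bdd7}.
In 93ff90f's history but not ff3bdd7's: {92f34e5, 93ff90f, a5ecd3c, a7e9aa6} — 4 commits.

4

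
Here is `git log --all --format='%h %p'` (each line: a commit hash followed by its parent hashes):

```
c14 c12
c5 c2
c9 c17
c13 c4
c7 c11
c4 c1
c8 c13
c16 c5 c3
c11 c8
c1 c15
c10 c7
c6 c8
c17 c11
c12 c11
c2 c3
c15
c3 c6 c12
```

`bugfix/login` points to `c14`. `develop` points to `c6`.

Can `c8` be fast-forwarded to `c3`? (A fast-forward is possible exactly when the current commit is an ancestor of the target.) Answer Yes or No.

A fast-forward from c8 to c3 is possible iff c8 is an ancestor of c3.
Ancestors of c3: {c1, c11, c12, c13, c15, c3, c4, c6, c8}.
c8 is among them, so fast-forward is possible.

Yes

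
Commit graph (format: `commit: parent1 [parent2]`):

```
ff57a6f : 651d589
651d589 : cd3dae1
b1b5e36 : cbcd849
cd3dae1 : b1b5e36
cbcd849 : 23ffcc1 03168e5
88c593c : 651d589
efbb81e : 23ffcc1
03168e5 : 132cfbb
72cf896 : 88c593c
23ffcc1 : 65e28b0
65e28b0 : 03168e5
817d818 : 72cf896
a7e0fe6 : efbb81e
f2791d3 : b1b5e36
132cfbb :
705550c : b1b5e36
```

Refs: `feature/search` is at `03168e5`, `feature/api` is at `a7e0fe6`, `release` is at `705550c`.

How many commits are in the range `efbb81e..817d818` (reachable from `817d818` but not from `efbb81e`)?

7

Reachable from 817d818: {03168e5, 132cfbb, 23ffcc1, 651d589, 65e28b0, 72cf896, 817d818, 88c593c, b1b5e36, cbcd849, cd3dae1}.
Reachable from efbb81e: {03168e5, 132cfbb, 23ffcc1, 65e28b0, efbb81e}.
In 817d818's history but not efbb81e's: {651d589, 72cf896, 817d818, 88c593c, b1b5e36, cbcd849, cd3dae1} — 7 commits.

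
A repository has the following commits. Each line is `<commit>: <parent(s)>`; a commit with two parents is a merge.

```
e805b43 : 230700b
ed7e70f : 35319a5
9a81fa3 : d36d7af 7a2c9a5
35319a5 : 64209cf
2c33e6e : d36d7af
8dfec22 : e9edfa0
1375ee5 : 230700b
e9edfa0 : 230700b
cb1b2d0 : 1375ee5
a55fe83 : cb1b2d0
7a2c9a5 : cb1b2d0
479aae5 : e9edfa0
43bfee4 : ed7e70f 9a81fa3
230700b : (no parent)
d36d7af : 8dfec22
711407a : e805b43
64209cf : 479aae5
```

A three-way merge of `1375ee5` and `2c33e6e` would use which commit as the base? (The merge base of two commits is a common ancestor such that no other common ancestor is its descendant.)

Ancestors of 1375ee5: {1375ee5, 230700b}.
Ancestors of 2c33e6e: {230700b, 2c33e6e, 8dfec22, d36d7af, e9edfa0}.
Common ancestors: {230700b}.
The only common ancestor is 230700b, so it is the merge base.

230700b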